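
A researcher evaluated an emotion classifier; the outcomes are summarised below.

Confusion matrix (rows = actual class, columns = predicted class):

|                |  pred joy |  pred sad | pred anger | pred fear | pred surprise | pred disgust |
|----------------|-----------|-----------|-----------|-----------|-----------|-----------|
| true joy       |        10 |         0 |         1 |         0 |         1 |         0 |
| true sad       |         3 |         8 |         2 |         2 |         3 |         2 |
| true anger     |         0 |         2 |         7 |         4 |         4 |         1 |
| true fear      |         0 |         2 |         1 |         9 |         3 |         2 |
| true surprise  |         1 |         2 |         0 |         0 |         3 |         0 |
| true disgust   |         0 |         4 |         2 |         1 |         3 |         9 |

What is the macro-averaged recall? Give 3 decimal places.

Per-class recall (TP/(TP+FN)):
  joy: TP=10, FN=0+1+0+1+0=2 → 10/12 = 0.8333
  sad: TP=8, FN=3+2+2+3+2=12 → 8/20 = 0.4000
  anger: TP=7, FN=0+2+4+4+1=11 → 7/18 = 0.3889
  fear: TP=9, FN=0+2+1+3+2=8 → 9/17 = 0.5294
  surprise: TP=3, FN=1+2+0+0+0=3 → 3/6 = 0.5000
  disgust: TP=9, FN=0+4+2+1+3=10 → 9/19 = 0.4737
Macro-recall = mean = (0.8333 + 0.4000 + 0.3889 + 0.5294 + 0.5000 + 0.4737) / 6 = 0.521

0.521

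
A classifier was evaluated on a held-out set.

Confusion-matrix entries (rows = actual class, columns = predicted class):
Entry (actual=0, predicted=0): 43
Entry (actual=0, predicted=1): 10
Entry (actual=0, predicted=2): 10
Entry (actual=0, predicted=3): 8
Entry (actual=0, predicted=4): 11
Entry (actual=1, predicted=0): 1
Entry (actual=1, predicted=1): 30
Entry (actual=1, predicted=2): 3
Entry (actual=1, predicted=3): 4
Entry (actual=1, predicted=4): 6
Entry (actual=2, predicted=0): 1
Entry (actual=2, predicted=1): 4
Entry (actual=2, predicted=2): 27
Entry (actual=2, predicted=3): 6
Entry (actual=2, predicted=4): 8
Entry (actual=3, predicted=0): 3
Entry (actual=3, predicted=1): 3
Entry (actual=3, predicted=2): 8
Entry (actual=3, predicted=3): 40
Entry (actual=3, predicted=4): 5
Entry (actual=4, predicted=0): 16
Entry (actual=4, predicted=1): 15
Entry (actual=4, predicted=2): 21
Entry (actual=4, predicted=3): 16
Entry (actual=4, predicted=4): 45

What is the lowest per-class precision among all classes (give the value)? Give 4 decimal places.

Per-class precision (TP/(TP+FP)):
  0: TP=43, FP=1+1+3+16=21 → 43/64 = 0.67188
  1: TP=30, FP=10+4+3+15=32 → 30/62 = 0.48387
  2: TP=27, FP=10+3+8+21=42 → 27/69 = 0.39130
  3: TP=40, FP=8+4+6+16=34 → 40/74 = 0.54054
  4: TP=45, FP=11+6+8+5=30 → 45/75 = 0.60000
Lowest is class '2' with precision = 0.3913.

0.3913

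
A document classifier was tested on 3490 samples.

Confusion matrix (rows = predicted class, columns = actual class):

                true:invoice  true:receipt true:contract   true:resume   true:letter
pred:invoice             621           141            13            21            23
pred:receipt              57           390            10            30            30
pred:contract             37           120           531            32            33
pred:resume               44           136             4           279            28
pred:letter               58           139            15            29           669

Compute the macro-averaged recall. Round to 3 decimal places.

0.735

Per-class recall (TP/(TP+FN)):
  invoice: TP=621, FN=57+37+44+58=196 → 621/817 = 0.7601
  receipt: TP=390, FN=141+120+136+139=536 → 390/926 = 0.4212
  contract: TP=531, FN=13+10+4+15=42 → 531/573 = 0.9267
  resume: TP=279, FN=21+30+32+29=112 → 279/391 = 0.7136
  letter: TP=669, FN=23+30+33+28=114 → 669/783 = 0.8544
Macro-recall = mean = (0.7601 + 0.4212 + 0.9267 + 0.7136 + 0.8544) / 5 = 0.735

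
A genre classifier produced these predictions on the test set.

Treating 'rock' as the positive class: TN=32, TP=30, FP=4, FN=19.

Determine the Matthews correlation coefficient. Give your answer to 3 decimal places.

MCC = (TP·TN − FP·FN) / √((TP+FP)(TP+FN)(TN+FP)(TN+FN))
Numerator = 30·32 − 4·19 = 884
Denominator = √(34·49·36·51) = √3058776 = 1748.9357
MCC = 884 / 1748.9357 = 0.505

0.505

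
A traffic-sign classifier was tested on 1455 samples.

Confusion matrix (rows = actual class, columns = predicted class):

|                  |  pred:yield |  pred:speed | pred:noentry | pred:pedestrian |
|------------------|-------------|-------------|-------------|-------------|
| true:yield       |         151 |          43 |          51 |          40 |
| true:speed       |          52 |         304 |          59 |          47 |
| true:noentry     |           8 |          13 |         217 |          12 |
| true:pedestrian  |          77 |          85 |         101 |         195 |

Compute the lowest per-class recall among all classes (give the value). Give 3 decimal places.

0.426

Per-class recall (TP/(TP+FN)):
  yield: TP=151, FN=43+51+40=134 → 151/285 = 0.5298
  speed: TP=304, FN=52+59+47=158 → 304/462 = 0.6580
  noentry: TP=217, FN=8+13+12=33 → 217/250 = 0.8680
  pedestrian: TP=195, FN=77+85+101=263 → 195/458 = 0.4258
Lowest is class 'pedestrian' with recall = 0.426.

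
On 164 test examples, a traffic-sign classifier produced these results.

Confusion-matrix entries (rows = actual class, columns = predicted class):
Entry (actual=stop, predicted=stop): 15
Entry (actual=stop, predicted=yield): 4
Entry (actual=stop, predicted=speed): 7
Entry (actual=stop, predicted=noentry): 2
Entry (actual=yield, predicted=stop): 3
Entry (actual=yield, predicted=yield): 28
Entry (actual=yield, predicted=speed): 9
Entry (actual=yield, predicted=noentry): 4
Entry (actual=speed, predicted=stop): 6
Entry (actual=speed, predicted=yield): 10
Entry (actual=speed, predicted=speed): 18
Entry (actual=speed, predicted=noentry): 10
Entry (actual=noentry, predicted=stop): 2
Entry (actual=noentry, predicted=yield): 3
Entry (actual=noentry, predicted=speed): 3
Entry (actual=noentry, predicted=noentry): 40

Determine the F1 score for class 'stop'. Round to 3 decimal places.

0.556

One-vs-rest for 'stop': TP = diagonal; FP = other classes predicted 'stop'; FN = 'stop' predicted as other.
F1 score = 2·TP/(2·TP+FP+FN).
stop: TP=15, FP=3+6+2=11, FN=4+7+2=13 → 30/54 = 0.5556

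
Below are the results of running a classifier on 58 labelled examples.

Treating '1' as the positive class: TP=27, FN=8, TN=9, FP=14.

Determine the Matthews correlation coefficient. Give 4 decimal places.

0.1749

MCC = (TP·TN − FP·FN) / √((TP+FP)(TP+FN)(TN+FP)(TN+FN))
Numerator = 27·9 − 14·8 = 131
Denominator = √(41·35·23·17) = √561085 = 749.0561
MCC = 131 / 749.0561 = 0.1749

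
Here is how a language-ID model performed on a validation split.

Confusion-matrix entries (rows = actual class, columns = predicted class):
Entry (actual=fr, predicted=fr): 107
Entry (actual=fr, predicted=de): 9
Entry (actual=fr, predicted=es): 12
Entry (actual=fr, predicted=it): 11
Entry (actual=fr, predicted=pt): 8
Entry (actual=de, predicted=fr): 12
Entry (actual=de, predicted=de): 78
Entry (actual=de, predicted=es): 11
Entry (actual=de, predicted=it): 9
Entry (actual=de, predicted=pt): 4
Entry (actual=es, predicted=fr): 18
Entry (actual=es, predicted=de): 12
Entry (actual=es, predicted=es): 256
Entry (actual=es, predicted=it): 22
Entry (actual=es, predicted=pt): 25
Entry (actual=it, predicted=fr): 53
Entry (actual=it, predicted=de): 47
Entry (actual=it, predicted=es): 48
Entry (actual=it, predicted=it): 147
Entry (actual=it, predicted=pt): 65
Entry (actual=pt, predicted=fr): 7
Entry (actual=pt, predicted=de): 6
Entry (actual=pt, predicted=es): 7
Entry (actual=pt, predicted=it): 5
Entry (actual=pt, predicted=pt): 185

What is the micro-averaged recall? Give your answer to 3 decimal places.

Micro-averaging pools counts across classes: ΣTP=773, ΣFP=391, ΣFN=391.
Micro-recall = TP/(TP+FN) on pooled counts = 0.664 (equals overall accuracy in single-label multiclass).

0.664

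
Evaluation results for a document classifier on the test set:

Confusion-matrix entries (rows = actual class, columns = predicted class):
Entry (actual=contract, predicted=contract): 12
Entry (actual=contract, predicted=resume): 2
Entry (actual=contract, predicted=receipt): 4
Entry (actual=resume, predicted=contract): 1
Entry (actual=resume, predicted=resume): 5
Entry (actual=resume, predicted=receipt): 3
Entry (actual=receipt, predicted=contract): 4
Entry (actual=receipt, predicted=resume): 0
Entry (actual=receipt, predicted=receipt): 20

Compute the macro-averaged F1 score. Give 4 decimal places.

Per-class F1 score (2·TP/(2·TP+FP+FN)):
  contract: TP=12, FP=1+4=5, FN=2+4=6 → 24/35 = 0.68571
  resume: TP=5, FP=2+0=2, FN=1+3=4 → 10/16 = 0.62500
  receipt: TP=20, FP=4+3=7, FN=4+0=4 → 40/51 = 0.78431
Macro-F1 score = mean = (0.68571 + 0.62500 + 0.78431) / 3 = 0.6983

0.6983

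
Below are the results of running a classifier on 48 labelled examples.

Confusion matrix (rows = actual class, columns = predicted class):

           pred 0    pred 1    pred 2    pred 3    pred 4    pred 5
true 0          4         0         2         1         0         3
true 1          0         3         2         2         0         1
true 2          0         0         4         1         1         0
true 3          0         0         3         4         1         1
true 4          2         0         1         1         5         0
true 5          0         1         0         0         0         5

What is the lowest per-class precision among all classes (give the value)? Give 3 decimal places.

0.333

Per-class precision (TP/(TP+FP)):
  0: TP=4, FP=0+0+0+2+0=2 → 4/6 = 0.6667
  1: TP=3, FP=0+0+0+0+1=1 → 3/4 = 0.7500
  2: TP=4, FP=2+2+3+1+0=8 → 4/12 = 0.3333
  3: TP=4, FP=1+2+1+1+0=5 → 4/9 = 0.4444
  4: TP=5, FP=0+0+1+1+0=2 → 5/7 = 0.7143
  5: TP=5, FP=3+1+0+1+0=5 → 5/10 = 0.5000
Lowest is class '2' with precision = 0.333.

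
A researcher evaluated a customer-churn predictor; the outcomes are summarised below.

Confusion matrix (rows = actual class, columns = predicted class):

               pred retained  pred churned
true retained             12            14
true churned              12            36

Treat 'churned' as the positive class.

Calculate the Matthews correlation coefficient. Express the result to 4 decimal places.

0.2157

MCC = (TP·TN − FP·FN) / √((TP+FP)(TP+FN)(TN+FP)(TN+FN))
Numerator = 36·12 − 14·12 = 264
Denominator = √(50·48·26·24) = √1497600 = 1223.7647
MCC = 264 / 1223.7647 = 0.2157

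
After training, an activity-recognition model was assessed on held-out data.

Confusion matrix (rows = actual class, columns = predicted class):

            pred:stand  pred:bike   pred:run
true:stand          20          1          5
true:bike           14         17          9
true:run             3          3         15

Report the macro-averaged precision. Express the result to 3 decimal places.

0.622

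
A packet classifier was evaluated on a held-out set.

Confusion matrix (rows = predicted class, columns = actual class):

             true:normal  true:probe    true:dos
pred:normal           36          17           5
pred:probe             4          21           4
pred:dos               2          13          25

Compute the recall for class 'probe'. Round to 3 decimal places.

recall = TP/(TP+FN).
probe: TP=21, FN=17+13=30 → 21/51 = 0.4118

0.412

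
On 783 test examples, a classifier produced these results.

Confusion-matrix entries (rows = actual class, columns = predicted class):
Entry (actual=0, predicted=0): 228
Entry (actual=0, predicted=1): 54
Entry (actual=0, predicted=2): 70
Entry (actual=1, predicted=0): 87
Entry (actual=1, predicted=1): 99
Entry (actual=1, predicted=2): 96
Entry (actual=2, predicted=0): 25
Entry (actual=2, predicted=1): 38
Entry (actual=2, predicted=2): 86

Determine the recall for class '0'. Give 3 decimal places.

Take TP from the diagonal, FP from the rest of the '0' prediction marginal, FN from the rest of the '0' actual marginal.
recall = TP/(TP+FN).
0: TP=228, FN=54+70=124 → 228/352 = 0.6477

0.648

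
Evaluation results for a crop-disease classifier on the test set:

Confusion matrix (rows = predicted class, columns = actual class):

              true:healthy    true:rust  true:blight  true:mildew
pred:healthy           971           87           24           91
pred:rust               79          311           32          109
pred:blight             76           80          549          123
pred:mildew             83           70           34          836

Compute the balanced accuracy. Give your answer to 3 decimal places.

Balanced accuracy = mean of per-class recall.
  healthy: recall = 971/1209 = 0.8031
  rust: recall = 311/548 = 0.5675
  blight: recall = 549/639 = 0.8592
  mildew: recall = 836/1159 = 0.7213
Mean = (0.8031 + 0.5675 + 0.8592 + 0.7213) / 4 = 0.738

0.738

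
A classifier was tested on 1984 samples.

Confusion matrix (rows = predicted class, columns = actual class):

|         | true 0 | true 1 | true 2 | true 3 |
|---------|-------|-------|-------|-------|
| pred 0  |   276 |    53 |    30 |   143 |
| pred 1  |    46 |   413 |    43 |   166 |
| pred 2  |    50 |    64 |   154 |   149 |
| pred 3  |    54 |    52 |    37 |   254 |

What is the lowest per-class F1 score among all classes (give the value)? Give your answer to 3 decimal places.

0.452

Per-class F1 score (2·TP/(2·TP+FP+FN)):
  0: TP=276, FP=53+30+143=226, FN=46+50+54=150 → 552/928 = 0.5948
  1: TP=413, FP=46+43+166=255, FN=53+64+52=169 → 826/1250 = 0.6608
  2: TP=154, FP=50+64+149=263, FN=30+43+37=110 → 308/681 = 0.4523
  3: TP=254, FP=54+52+37=143, FN=143+166+149=458 → 508/1109 = 0.4581
Lowest is class '2' with F1 score = 0.452.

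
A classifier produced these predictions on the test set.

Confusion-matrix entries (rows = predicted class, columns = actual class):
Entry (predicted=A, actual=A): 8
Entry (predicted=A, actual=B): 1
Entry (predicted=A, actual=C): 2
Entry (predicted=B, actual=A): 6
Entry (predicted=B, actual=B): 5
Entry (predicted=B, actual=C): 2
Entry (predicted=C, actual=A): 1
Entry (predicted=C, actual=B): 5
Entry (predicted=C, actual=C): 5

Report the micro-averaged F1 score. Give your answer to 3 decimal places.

0.514

Micro-averaging pools counts across classes: ΣTP=18, ΣFP=17, ΣFN=17.
Micro-F1 score = 2·TP/(2·TP+FP+FN) on pooled counts = 0.514 (equals overall accuracy in single-label multiclass).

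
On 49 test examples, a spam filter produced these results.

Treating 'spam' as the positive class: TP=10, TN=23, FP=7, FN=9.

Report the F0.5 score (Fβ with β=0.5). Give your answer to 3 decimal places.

0.575

Fβ = (1+β²)·TP / ((1+β²)·TP + β²·FN + FP), with β²=1/4
= 1.25·10 / (1.25·10 + 0.25·9 + 7) = 0.575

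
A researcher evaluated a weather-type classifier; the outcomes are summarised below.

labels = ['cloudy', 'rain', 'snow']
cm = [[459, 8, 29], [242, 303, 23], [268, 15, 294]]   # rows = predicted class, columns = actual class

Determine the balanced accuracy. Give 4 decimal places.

Balanced accuracy = mean of per-class recall.
  cloudy: recall = 459/969 = 0.47368
  rain: recall = 303/326 = 0.92945
  snow: recall = 294/346 = 0.84971
Mean = (0.47368 + 0.92945 + 0.84971) / 3 = 0.7509

0.7509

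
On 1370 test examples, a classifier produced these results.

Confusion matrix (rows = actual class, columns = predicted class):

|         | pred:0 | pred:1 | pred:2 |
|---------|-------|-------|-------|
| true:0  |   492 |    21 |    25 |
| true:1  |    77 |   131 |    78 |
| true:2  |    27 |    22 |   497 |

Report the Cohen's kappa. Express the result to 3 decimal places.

0.709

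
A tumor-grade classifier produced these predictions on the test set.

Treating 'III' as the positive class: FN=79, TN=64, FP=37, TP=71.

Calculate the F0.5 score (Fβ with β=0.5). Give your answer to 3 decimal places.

0.610

Fβ = (1+β²)·TP / ((1+β²)·TP + β²·FN + FP), with β²=1/4
= 1.25·71 / (1.25·71 + 0.25·79 + 37) = 0.610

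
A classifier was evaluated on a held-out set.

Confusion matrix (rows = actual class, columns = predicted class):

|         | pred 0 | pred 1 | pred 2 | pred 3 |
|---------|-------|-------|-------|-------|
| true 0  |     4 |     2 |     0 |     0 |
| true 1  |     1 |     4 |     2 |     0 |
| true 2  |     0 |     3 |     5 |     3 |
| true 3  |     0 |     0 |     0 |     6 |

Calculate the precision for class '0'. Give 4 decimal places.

0.8000

precision = TP/(TP+FP).
0: TP=4, FP=1+0+0=1 → 4/5 = 0.80000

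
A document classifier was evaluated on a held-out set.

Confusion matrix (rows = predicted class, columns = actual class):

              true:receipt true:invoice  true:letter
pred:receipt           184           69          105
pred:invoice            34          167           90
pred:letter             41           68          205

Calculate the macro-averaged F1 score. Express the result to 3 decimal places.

0.577

Per-class F1 score (2·TP/(2·TP+FP+FN)):
  receipt: TP=184, FP=69+105=174, FN=34+41=75 → 368/617 = 0.5964
  invoice: TP=167, FP=34+90=124, FN=69+68=137 → 334/595 = 0.5613
  letter: TP=205, FP=41+68=109, FN=105+90=195 → 410/714 = 0.5742
Macro-F1 score = mean = (0.5964 + 0.5613 + 0.5742) / 3 = 0.577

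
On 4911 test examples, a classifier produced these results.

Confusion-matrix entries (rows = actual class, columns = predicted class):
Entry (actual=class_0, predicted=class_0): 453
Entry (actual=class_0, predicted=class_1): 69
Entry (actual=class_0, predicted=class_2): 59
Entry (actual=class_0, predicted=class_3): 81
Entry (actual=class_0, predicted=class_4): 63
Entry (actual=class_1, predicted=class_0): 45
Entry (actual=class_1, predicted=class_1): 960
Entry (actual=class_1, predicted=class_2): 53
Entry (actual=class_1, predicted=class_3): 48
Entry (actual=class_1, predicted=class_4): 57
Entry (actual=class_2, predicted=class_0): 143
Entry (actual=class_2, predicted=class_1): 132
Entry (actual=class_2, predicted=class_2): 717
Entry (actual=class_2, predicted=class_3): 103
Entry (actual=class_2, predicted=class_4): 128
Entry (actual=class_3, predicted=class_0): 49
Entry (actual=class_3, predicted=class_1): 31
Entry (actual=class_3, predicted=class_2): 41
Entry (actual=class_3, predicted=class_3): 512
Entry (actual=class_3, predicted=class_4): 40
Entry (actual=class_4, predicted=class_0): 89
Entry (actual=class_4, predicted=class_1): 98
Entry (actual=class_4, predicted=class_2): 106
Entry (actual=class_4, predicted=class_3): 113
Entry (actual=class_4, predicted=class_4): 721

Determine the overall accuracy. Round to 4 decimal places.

0.6848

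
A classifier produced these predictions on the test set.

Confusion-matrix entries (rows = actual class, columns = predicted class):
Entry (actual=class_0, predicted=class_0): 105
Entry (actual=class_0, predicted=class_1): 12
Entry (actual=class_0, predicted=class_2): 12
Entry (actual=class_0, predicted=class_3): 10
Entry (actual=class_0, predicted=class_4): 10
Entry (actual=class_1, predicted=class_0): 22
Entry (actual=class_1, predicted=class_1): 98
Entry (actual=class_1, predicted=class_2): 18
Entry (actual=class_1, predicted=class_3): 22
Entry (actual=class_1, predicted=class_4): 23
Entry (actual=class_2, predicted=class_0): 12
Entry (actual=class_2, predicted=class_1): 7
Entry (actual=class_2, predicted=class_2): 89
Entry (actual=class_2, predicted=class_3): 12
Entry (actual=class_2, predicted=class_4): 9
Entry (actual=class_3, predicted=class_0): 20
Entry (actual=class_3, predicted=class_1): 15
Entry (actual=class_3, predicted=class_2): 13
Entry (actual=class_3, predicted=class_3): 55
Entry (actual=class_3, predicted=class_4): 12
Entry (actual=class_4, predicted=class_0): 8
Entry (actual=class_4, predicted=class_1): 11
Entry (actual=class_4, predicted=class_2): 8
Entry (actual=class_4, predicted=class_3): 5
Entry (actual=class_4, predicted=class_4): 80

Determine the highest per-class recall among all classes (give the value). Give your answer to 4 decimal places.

0.7143

Per-class recall (TP/(TP+FN)):
  class_0: TP=105, FN=12+12+10+10=44 → 105/149 = 0.70470
  class_1: TP=98, FN=22+18+22+23=85 → 98/183 = 0.53552
  class_2: TP=89, FN=12+7+12+9=40 → 89/129 = 0.68992
  class_3: TP=55, FN=20+15+13+12=60 → 55/115 = 0.47826
  class_4: TP=80, FN=8+11+8+5=32 → 80/112 = 0.71429
Highest is class 'class_4' with recall = 0.7143.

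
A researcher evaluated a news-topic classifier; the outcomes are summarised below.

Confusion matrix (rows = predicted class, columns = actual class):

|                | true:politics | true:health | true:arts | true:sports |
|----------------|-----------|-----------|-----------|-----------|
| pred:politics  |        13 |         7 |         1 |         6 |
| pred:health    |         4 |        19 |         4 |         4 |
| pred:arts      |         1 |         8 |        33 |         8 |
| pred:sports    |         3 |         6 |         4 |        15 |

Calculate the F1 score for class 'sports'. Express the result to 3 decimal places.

0.492

One-vs-rest for 'sports': TP = diagonal; FP = other classes predicted 'sports'; FN = 'sports' predicted as other.
F1 score = 2·TP/(2·TP+FP+FN).
sports: TP=15, FP=3+6+4=13, FN=6+4+8=18 → 30/61 = 0.4918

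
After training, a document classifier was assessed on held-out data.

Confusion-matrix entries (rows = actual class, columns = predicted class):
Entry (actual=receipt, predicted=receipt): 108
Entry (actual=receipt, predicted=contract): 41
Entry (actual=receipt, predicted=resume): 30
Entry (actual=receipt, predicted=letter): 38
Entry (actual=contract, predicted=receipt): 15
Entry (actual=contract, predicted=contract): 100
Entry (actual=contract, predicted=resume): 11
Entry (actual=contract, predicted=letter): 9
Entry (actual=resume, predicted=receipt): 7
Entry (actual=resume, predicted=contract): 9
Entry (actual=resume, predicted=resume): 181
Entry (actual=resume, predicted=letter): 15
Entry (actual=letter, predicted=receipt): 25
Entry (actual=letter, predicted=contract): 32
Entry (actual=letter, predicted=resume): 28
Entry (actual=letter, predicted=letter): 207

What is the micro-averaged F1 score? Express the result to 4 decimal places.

0.6963

Micro-averaging pools counts across classes: ΣTP=596, ΣFP=260, ΣFN=260.
Micro-F1 score = 2·TP/(2·TP+FP+FN) on pooled counts = 0.6963 (equals overall accuracy in single-label multiclass).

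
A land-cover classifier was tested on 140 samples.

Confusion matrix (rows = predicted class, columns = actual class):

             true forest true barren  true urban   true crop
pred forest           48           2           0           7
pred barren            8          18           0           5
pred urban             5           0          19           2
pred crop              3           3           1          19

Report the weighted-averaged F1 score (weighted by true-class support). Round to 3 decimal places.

0.742

Per-class F1 score (2·TP/(2·TP+FP+FN)):
  forest: TP=48, FP=2+0+7=9, FN=8+5+3=16 → 96/121 = 0.7934
  barren: TP=18, FP=8+0+5=13, FN=2+0+3=5 → 36/54 = 0.6667
  urban: TP=19, FP=5+0+2=7, FN=0+0+1=1 → 38/46 = 0.8261
  crop: TP=19, FP=3+3+1=7, FN=7+5+2=14 → 38/59 = 0.6441
Weighted-F1 score = Σ (supportᵢ/N)·F1 scoreᵢ with N=140: (64/140)·0.7934 + (23/140)·0.6667 + (20/140)·0.8261 + (33/140)·0.6441 = 0.742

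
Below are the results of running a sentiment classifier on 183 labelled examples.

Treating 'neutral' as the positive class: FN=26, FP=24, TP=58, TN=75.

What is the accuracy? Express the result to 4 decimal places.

Accuracy = (TP+TN)/N = (58+75)/183 = 0.7268

0.7268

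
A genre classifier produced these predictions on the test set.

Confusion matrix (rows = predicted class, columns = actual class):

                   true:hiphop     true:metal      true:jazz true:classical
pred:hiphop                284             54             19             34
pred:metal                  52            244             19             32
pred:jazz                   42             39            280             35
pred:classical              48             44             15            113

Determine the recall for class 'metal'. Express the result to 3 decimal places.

Take TP from the diagonal, FP from the rest of the 'metal' prediction marginal, FN from the rest of the 'metal' actual marginal.
recall = TP/(TP+FN).
metal: TP=244, FN=54+39+44=137 → 244/381 = 0.6404

0.640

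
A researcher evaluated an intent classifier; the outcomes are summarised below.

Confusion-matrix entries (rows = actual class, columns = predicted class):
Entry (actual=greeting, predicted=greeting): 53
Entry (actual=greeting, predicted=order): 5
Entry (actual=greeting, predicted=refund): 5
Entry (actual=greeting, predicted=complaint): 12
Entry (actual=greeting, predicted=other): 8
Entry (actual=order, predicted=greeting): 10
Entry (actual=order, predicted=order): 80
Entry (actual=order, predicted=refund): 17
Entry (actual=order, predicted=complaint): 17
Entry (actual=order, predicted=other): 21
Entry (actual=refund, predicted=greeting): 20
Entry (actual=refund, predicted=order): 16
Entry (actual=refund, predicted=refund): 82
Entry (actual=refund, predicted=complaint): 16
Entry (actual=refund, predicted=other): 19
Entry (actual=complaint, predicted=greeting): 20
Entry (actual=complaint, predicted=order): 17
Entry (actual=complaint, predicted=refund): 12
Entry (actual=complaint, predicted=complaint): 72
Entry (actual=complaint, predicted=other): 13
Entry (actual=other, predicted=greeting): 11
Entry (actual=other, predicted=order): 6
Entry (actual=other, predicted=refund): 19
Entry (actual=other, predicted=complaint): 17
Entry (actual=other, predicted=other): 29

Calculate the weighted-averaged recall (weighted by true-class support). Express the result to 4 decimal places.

Per-class recall (TP/(TP+FN)):
  greeting: TP=53, FN=5+5+12+8=30 → 53/83 = 0.63855
  order: TP=80, FN=10+17+17+21=65 → 80/145 = 0.55172
  refund: TP=82, FN=20+16+16+19=71 → 82/153 = 0.53595
  complaint: TP=72, FN=20+17+12+13=62 → 72/134 = 0.53731
  other: TP=29, FN=11+6+19+17=53 → 29/82 = 0.35366
Weighted-recall = Σ (supportᵢ/N)·recallᵢ with N=597: (83/597)·0.63855 + (145/597)·0.55172 + (153/597)·0.53595 + (134/597)·0.53731 + (82/597)·0.35366 = 0.5293

0.5293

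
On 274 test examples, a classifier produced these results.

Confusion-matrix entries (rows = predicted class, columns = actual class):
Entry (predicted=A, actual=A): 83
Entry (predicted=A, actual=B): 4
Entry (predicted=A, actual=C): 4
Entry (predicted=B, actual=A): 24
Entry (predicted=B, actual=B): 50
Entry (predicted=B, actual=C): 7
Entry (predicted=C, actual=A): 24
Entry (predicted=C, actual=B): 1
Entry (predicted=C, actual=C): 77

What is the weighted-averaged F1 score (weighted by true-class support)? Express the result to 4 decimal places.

0.7654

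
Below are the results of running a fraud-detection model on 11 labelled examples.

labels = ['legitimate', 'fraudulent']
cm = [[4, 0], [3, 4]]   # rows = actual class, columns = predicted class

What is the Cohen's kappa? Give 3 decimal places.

Observed agreement pₒ = trace/N = 8/11 = 0.7273
Expected agreement pₑ = Σ (rowᵢ·colᵢ)/N² = (4·7 + 7·4)/11² = 0.4628
κ = (pₒ − pₑ)/(1 − pₑ) = (0.7273 − 0.4628)/(1 − 0.4628) = 0.492

0.492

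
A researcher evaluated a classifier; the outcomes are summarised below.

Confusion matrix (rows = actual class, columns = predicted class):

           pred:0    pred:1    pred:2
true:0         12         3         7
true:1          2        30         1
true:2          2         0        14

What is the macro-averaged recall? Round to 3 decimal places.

0.777

Per-class recall (TP/(TP+FN)):
  0: TP=12, FN=3+7=10 → 12/22 = 0.5455
  1: TP=30, FN=2+1=3 → 30/33 = 0.9091
  2: TP=14, FN=2+0=2 → 14/16 = 0.8750
Macro-recall = mean = (0.5455 + 0.9091 + 0.8750) / 3 = 0.777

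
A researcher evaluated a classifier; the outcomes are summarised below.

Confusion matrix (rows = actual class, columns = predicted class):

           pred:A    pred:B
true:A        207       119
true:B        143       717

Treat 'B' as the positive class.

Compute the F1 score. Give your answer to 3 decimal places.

0.846

Precision = TP/(TP+FP) = 717/836 = 0.8577
Recall = TP/(TP+FN) = 717/860 = 0.8337
F1 = 2·TP/(2·TP+FP+FN) = 1434/1696 = 0.846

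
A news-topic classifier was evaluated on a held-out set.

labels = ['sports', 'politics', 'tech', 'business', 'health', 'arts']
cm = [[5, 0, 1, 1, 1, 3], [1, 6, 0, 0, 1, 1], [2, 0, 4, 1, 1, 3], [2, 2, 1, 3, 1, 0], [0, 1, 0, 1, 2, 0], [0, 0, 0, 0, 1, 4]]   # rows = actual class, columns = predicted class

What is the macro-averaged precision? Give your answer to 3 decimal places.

Per-class precision (TP/(TP+FP)):
  sports: TP=5, FP=1+2+2+0+0=5 → 5/10 = 0.5000
  politics: TP=6, FP=0+0+2+1+0=3 → 6/9 = 0.6667
  tech: TP=4, FP=1+0+1+0+0=2 → 4/6 = 0.6667
  business: TP=3, FP=1+0+1+1+0=3 → 3/6 = 0.5000
  health: TP=2, FP=1+1+1+1+1=5 → 2/7 = 0.2857
  arts: TP=4, FP=3+1+3+0+0=7 → 4/11 = 0.3636
Macro-precision = mean = (0.5000 + 0.6667 + 0.6667 + 0.5000 + 0.2857 + 0.3636) / 6 = 0.497

0.497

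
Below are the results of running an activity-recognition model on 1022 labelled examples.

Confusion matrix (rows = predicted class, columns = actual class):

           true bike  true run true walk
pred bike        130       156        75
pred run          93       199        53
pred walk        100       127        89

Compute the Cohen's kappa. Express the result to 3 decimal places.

Observed agreement pₒ = trace/N = 418/1022 = 0.4090
Expected agreement pₑ = Σ (rowᵢ·colᵢ)/N² = (323·361 + 482·345 + 217·316)/1022² = 0.3365
κ = (pₒ − pₑ)/(1 − pₑ) = (0.4090 − 0.3365)/(1 − 0.3365) = 0.109

0.109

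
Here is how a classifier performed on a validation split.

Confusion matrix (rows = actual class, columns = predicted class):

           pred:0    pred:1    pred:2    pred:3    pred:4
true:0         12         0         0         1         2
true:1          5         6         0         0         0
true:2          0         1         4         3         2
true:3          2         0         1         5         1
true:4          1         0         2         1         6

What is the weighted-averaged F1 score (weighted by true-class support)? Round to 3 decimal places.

0.596

Per-class F1 score (2·TP/(2·TP+FP+FN)):
  0: TP=12, FP=5+0+2+1=8, FN=0+0+1+2=3 → 24/35 = 0.6857
  1: TP=6, FP=0+1+0+0=1, FN=5+0+0+0=5 → 12/18 = 0.6667
  2: TP=4, FP=0+0+1+2=3, FN=0+1+3+2=6 → 8/17 = 0.4706
  3: TP=5, FP=1+0+3+1=5, FN=2+0+1+1=4 → 10/19 = 0.5263
  4: TP=6, FP=2+0+2+1=5, FN=1+0+2+1=4 → 12/21 = 0.5714
Weighted-F1 score = Σ (supportᵢ/N)·F1 scoreᵢ with N=55: (15/55)·0.6857 + (11/55)·0.6667 + (10/55)·0.4706 + (9/55)·0.5263 + (10/55)·0.5714 = 0.596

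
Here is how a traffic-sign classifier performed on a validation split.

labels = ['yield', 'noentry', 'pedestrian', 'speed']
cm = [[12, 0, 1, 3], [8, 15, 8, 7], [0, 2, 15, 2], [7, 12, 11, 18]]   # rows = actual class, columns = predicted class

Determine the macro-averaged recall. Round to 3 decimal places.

Per-class recall (TP/(TP+FN)):
  yield: TP=12, FN=0+1+3=4 → 12/16 = 0.7500
  noentry: TP=15, FN=8+8+7=23 → 15/38 = 0.3947
  pedestrian: TP=15, FN=0+2+2=4 → 15/19 = 0.7895
  speed: TP=18, FN=7+12+11=30 → 18/48 = 0.3750
Macro-recall = mean = (0.7500 + 0.3947 + 0.7895 + 0.3750) / 4 = 0.577

0.577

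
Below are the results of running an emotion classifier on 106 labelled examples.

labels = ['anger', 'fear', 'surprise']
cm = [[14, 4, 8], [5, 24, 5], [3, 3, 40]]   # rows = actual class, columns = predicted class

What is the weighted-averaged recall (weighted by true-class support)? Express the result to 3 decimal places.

0.736

Per-class recall (TP/(TP+FN)):
  anger: TP=14, FN=4+8=12 → 14/26 = 0.5385
  fear: TP=24, FN=5+5=10 → 24/34 = 0.7059
  surprise: TP=40, FN=3+3=6 → 40/46 = 0.8696
Weighted-recall = Σ (supportᵢ/N)·recallᵢ with N=106: (26/106)·0.5385 + (34/106)·0.7059 + (46/106)·0.8696 = 0.736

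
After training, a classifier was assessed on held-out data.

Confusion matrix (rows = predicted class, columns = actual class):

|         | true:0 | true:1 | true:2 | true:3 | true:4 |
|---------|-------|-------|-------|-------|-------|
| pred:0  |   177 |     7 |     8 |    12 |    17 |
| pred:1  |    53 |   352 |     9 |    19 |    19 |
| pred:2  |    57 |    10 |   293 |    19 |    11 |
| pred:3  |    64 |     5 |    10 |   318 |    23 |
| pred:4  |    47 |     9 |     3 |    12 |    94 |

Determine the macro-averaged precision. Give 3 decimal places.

0.732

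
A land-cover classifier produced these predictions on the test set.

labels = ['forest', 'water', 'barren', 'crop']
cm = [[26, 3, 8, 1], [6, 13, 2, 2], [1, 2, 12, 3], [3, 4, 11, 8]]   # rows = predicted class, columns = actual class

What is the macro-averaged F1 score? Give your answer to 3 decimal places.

Per-class F1 score (2·TP/(2·TP+FP+FN)):
  forest: TP=26, FP=3+8+1=12, FN=6+1+3=10 → 52/74 = 0.7027
  water: TP=13, FP=6+2+2=10, FN=3+2+4=9 → 26/45 = 0.5778
  barren: TP=12, FP=1+2+3=6, FN=8+2+11=21 → 24/51 = 0.4706
  crop: TP=8, FP=3+4+11=18, FN=1+2+3=6 → 16/40 = 0.4000
Macro-F1 score = mean = (0.7027 + 0.5778 + 0.4706 + 0.4000) / 4 = 0.538

0.538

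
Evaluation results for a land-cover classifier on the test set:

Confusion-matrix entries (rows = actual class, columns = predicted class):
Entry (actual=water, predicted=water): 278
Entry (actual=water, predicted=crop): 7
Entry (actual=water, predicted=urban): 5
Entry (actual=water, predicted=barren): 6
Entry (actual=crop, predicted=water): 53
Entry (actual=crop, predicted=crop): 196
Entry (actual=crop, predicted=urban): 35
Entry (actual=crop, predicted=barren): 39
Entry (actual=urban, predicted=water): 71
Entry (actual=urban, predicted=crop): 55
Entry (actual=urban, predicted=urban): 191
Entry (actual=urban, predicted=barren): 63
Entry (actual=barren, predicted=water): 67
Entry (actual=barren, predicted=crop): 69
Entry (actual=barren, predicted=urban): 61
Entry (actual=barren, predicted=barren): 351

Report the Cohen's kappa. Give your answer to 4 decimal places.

0.5401

Observed agreement pₒ = trace/N = 1016/1547 = 0.65676
Expected agreement pₑ = Σ (rowᵢ·colᵢ)/N² = (296·469 + 323·327 + 380·292 + 548·459)/1547² = 0.25361
κ = (pₒ − pₑ)/(1 − pₑ) = (0.65676 − 0.25361)/(1 − 0.25361) = 0.5401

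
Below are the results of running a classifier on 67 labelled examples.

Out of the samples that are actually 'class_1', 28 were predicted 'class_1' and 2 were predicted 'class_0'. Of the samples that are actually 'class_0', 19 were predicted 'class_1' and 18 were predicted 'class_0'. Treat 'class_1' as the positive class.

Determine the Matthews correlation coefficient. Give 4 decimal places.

MCC = (TP·TN − FP·FN) / √((TP+FP)(TP+FN)(TN+FP)(TN+FN))
Numerator = 28·18 − 19·2 = 466
Denominator = √(47·30·37·20) = √1043400 = 1021.4695
MCC = 466 / 1021.4695 = 0.4562

0.4562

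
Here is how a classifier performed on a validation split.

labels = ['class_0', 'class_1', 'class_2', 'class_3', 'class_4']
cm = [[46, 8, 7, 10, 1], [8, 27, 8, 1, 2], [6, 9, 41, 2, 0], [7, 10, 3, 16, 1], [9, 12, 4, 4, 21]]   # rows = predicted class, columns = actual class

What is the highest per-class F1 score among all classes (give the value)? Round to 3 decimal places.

0.678

Per-class F1 score (2·TP/(2·TP+FP+FN)):
  class_0: TP=46, FP=8+7+10+1=26, FN=8+6+7+9=30 → 92/148 = 0.6216
  class_1: TP=27, FP=8+8+1+2=19, FN=8+9+10+12=39 → 54/112 = 0.4821
  class_2: TP=41, FP=6+9+2+0=17, FN=7+8+3+4=22 → 82/121 = 0.6777
  class_3: TP=16, FP=7+10+3+1=21, FN=10+1+2+4=17 → 32/70 = 0.4571
  class_4: TP=21, FP=9+12+4+4=29, FN=1+2+0+1=4 → 42/75 = 0.5600
Highest is class 'class_2' with F1 score = 0.678.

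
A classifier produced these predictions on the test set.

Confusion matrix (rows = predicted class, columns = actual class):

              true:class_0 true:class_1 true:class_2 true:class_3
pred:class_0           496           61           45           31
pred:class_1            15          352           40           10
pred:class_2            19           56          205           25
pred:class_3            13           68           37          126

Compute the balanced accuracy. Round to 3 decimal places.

Balanced accuracy = mean of per-class recall.
  class_0: recall = 496/543 = 0.9134
  class_1: recall = 352/537 = 0.6555
  class_2: recall = 205/327 = 0.6269
  class_3: recall = 126/192 = 0.6563
Mean = (0.9134 + 0.6555 + 0.6269 + 0.6563) / 4 = 0.713

0.713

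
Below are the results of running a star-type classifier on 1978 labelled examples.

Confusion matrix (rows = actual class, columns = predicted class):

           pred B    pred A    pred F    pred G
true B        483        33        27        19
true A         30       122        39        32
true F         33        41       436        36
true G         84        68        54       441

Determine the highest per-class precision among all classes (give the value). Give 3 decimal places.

0.835

Per-class precision (TP/(TP+FP)):
  B: TP=483, FP=30+33+84=147 → 483/630 = 0.7667
  A: TP=122, FP=33+41+68=142 → 122/264 = 0.4621
  F: TP=436, FP=27+39+54=120 → 436/556 = 0.7842
  G: TP=441, FP=19+32+36=87 → 441/528 = 0.8352
Highest is class 'G' with precision = 0.835.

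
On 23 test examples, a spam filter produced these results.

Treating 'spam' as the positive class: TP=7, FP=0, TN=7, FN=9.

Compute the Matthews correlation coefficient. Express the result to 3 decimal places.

0.438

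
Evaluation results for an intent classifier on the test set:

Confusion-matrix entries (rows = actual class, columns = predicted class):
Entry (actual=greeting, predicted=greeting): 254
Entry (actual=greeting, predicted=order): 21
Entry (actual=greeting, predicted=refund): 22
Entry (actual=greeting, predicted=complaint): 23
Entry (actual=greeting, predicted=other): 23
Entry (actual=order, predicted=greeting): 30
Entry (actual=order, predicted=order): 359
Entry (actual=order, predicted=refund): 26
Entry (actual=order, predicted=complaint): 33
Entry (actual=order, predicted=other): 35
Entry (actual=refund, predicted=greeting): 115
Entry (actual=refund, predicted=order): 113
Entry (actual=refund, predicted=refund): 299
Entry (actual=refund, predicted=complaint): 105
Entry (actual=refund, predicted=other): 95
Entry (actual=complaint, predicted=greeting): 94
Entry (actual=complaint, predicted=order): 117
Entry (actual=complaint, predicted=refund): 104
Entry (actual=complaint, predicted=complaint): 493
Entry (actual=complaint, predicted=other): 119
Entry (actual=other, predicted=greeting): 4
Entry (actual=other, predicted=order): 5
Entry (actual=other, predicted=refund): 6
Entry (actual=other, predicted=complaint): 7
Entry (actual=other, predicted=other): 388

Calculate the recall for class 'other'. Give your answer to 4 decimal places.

0.9463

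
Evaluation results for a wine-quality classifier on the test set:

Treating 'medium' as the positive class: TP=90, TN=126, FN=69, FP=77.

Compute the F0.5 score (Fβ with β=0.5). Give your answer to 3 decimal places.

0.544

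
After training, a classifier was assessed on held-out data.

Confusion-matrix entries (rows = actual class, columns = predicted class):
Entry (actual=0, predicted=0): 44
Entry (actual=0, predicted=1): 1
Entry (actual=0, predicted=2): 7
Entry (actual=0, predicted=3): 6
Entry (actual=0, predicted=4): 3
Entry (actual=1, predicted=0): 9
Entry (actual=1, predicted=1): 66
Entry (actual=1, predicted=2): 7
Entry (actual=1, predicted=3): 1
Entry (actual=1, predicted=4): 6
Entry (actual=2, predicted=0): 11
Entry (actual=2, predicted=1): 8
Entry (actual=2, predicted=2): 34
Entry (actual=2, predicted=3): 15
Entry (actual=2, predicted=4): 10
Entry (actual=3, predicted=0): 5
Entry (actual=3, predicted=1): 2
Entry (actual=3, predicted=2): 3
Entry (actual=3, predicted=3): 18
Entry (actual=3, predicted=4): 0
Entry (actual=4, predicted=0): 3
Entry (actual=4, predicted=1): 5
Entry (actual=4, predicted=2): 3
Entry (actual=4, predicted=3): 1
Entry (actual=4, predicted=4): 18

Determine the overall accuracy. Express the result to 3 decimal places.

0.629

Accuracy = trace / total = (44+66+34+18+18=180) / 286 = 180/286 = 0.629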